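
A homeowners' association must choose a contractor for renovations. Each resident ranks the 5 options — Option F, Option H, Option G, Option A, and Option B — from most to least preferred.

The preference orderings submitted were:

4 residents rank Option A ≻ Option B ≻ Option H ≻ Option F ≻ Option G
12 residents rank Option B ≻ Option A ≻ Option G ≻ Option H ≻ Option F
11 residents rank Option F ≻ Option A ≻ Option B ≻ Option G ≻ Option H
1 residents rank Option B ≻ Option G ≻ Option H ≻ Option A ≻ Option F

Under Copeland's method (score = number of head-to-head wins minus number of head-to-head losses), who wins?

Pairwise results:
  Option F vs Option H: Option H wins 17–11.
  Option F vs Option G: Option F wins 15–13.
  Option F vs Option A: Option A wins 17–11.
  Option F vs Option B: Option B wins 17–11.
  Option H vs Option G: Option G wins 24–4.
  Option H vs Option A: Option A wins 27–1.
  Option H vs Option B: Option B wins 28–0.
  Option G vs Option A: Option A wins 27–1.
  Option G vs Option B: Option B wins 28–0.
  Option A vs Option B: Option A wins 15–13.
Copeland scores (wins − losses):
  Option F: 1 − 3 = -2
  Option H: 1 − 3 = -2
  Option G: 1 − 3 = -2
  Option A: 4 − 0 = 4
  Option B: 3 − 1 = 2
Option A has the best Copeland score.

Option A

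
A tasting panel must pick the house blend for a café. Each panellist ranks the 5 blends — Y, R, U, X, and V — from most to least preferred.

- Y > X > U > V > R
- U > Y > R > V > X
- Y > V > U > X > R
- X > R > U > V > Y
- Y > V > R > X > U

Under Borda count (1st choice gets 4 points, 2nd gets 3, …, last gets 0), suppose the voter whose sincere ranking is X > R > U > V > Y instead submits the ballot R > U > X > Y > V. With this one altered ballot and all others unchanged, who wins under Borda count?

Borda totals with the altered ballot: Y 16, R 8, U 11, X 7, V 8.
The winner is unchanged: still Y.

Y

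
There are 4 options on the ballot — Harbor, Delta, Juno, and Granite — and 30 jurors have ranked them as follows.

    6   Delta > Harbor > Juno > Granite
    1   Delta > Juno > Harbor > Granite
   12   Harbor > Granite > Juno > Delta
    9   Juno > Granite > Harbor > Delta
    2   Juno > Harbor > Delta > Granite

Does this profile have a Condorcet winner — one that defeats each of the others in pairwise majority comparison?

Yes

Head-to-head results (30 voters total):
Harbor vs Delta: Harbor wins 23–7.
Harbor vs Juno: Harbor wins 18–12.
Harbor vs Granite: Harbor wins 21–9.
Delta vs Juno: Juno wins 23–7.
Delta vs Granite: Granite wins 21–9.
Juno vs Granite: Juno wins 18–12.
Harbor beats each rival — Delta (23–7), Juno (18–12), Granite (21–9) — so Harbor is the Condorcet winner.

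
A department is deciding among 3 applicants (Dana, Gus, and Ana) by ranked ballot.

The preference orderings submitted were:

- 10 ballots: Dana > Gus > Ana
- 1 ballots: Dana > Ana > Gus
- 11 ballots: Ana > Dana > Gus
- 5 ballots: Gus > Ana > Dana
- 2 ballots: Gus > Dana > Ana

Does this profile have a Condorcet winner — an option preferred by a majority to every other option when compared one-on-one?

No

Head-to-head results (29 voters total):
Dana vs Gus: Dana wins 22–7.
Dana vs Ana: Ana wins 16–13.
Gus vs Ana: Gus wins 17–12.
No candidate beats all others: Dana beats Gus beats Ana beats Dana, a majority cycle.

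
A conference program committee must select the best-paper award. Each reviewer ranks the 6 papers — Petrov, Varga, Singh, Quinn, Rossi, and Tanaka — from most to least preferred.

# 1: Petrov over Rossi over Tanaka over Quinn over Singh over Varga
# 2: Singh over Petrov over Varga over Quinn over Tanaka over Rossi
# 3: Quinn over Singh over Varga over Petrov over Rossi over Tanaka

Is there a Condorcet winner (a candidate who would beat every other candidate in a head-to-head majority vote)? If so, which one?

None — there is no Condorcet winner

Head-to-head results (3 voters total):
Petrov vs Varga: Petrov wins 2–1.
Petrov vs Singh: Singh wins 2–1.
Petrov vs Quinn: Petrov wins 2–1.
Petrov vs Rossi: Petrov wins 3–0.
Petrov vs Tanaka: Petrov wins 3–0.
Varga vs Singh: Singh wins 3–0.
Varga vs Quinn: Quinn wins 2–1.
Varga vs Rossi: Varga wins 2–1.
Varga vs Tanaka: Varga wins 2–1.
Singh vs Quinn: Quinn wins 2–1.
Singh vs Rossi: Singh wins 2–1.
Singh vs Tanaka: Singh wins 2–1.
Quinn vs Rossi: Quinn wins 2–1.
Quinn vs Tanaka: Quinn wins 2–1.
Rossi vs Tanaka: Rossi wins 2–1.
No candidate beats all others: Petrov beats Quinn beats Singh beats Petrov, a majority cycle.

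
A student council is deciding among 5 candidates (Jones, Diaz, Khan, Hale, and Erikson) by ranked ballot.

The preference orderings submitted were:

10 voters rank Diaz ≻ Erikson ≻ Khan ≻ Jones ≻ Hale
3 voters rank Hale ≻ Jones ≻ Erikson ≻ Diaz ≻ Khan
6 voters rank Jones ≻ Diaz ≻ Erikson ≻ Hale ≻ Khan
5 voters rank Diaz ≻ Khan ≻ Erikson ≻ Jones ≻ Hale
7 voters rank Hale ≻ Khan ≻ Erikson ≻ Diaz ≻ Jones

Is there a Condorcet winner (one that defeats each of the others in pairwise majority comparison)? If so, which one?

Head-to-head results (31 voters total):
Jones vs Diaz: Diaz wins 22–9.
Jones vs Khan: Khan wins 22–9.
Jones vs Hale: Jones wins 21–10.
Jones vs Erikson: Erikson wins 22–9.
Diaz vs Khan: Diaz wins 24–7.
Diaz vs Hale: Diaz wins 21–10.
Diaz vs Erikson: Diaz wins 21–10.
Khan vs Hale: Hale wins 16–15.
Khan vs Erikson: Erikson wins 19–12.
Hale vs Erikson: Erikson wins 21–10.
Diaz beats each rival — Jones (22–9), Khan (24–7), Hale (21–10), Erikson (21–10) — so Diaz is the Condorcet winner.

Diaz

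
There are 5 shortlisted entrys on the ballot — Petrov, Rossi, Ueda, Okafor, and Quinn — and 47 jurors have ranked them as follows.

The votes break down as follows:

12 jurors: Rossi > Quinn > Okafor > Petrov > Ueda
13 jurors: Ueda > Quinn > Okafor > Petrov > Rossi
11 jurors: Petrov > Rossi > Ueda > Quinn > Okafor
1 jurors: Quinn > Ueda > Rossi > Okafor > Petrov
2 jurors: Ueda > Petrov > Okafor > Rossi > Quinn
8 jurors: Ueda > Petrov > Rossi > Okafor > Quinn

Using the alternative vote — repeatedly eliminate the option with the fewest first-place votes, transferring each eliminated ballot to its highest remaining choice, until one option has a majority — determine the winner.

Ueda

Round 1: Ueda 23, Rossi 12, Petrov 11, Quinn 1, Okafor 0. Okafor has the fewest and is eliminated.
Round 2: Ueda 23, Rossi 12, Petrov 11, Quinn 1. Quinn has the fewest and is eliminated.
Round 3: Ueda 24, Rossi 12, Petrov 11. Ueda has a majority.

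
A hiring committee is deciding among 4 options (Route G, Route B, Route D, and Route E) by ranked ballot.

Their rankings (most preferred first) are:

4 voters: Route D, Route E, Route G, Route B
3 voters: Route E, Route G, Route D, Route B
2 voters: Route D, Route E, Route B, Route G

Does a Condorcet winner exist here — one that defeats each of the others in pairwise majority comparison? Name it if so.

Head-to-head results (9 voters total):
Route G vs Route B: Route G wins 7–2.
Route G vs Route D: Route D wins 6–3.
Route G vs Route E: Route E wins 9–0.
Route B vs Route D: Route D wins 9–0.
Route B vs Route E: Route E wins 9–0.
Route D vs Route E: Route D wins 6–3.
Route D beats each rival — Route G (6–3), Route B (9–0), Route E (6–3) — so Route D is the Condorcet winner.

Route D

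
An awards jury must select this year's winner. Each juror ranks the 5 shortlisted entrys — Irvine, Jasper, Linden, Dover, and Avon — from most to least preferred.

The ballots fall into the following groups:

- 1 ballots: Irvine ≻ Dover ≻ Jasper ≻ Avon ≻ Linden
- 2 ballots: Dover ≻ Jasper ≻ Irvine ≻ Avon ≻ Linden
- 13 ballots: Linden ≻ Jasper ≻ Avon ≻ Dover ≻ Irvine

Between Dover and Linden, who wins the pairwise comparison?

Ballots ranking Dover above Linden: 1+2 = 3.
Ballots ranking Linden above Dover: 13.
Linden wins the head-to-head, 13–3.

Linden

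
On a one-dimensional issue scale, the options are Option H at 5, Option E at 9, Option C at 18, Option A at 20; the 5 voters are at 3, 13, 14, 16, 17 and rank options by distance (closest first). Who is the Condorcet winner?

Option C

With single-peaked preferences on a line, the Condorcet winner is the candidate closest to the median voter.
The median voter (position 14) is closest to Option C at 18.
Check: Option C vs Option A — voters closer to Option C: 5 of 5.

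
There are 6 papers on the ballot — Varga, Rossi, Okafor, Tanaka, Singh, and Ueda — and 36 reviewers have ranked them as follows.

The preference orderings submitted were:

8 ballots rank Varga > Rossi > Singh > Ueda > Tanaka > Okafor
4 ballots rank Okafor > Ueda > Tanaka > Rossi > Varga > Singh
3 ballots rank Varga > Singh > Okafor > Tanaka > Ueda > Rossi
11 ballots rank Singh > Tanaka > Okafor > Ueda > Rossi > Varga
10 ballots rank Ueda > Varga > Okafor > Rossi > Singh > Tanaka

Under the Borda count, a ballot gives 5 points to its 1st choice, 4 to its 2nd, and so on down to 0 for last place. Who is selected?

Borda scores:
  Varga: 8·5 + 4·1 + 3·5 + 11·0 + 10·4 = 99
  Rossi: 8·4 + 4·2 + 3·0 + 11·1 + 10·2 = 71
  Okafor: 8·0 + 4·5 + 3·3 + 11·3 + 10·3 = 92
  Tanaka: 8·1 + 4·3 + 3·2 + 11·4 + 10·0 = 70
  Singh: 8·3 + 4·0 + 3·4 + 11·5 + 10·1 = 101
  Ueda: 8·2 + 4·4 + 3·1 + 11·2 + 10·5 = 107
Ueda has the highest total.

Ueda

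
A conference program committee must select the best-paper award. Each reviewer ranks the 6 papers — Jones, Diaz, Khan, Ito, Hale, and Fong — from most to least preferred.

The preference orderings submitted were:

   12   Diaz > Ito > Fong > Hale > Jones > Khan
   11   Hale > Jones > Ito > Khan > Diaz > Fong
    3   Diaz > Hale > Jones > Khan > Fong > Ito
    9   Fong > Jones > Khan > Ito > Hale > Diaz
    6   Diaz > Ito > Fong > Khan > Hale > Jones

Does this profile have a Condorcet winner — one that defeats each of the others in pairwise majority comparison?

Head-to-head results (41 voters total):
Jones vs Diaz: Diaz wins 21–20.
Jones vs Khan: Jones wins 35–6.
Jones vs Ito: Jones wins 23–18.
Jones vs Hale: Hale wins 32–9.
Jones vs Fong: Fong wins 27–14.
Diaz vs Khan: Diaz wins 21–20.
Diaz vs Ito: Diaz wins 21–20.
Diaz vs Hale: Diaz wins 21–20.
Diaz vs Fong: Diaz wins 32–9.
Khan vs Ito: Ito wins 29–12.
Khan vs Hale: Hale wins 26–15.
Khan vs Fong: Fong wins 27–14.
Ito vs Hale: Ito wins 27–14.
Ito vs Fong: Ito wins 29–12.
Hale vs Fong: Fong wins 27–14.
Diaz beats each rival — Jones (21–20), Khan (21–20), Ito (21–20), Hale (21–20), Fong (32–9) — so Diaz is the Condorcet winner.

Yes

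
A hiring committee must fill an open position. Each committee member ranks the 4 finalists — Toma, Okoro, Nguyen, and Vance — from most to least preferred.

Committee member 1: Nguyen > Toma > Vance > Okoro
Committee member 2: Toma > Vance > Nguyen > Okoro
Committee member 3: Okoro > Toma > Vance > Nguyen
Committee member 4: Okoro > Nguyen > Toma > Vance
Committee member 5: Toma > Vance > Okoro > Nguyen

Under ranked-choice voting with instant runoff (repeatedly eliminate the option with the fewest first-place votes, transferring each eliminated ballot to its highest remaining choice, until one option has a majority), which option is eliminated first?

Round 1: Toma 2, Okoro 2, Nguyen 1, Vance 0. Vance has the fewest and is eliminated.
Round 2: Toma 2, Okoro 2, Nguyen 1. Nguyen has the fewest and is eliminated.
Round 3: Toma 3, Okoro 2. Toma has a majority.

Vance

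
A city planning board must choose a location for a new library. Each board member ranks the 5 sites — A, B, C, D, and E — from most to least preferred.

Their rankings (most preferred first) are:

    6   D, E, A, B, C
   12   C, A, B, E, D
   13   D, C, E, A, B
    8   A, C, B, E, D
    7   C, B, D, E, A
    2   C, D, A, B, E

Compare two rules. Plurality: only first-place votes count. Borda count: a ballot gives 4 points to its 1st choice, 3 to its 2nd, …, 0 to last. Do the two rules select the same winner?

Yes

Plurality first-place counts: A 8, B 0, C 21, D 19, E 0 → C.
Borda totals: A 97, B 69, C 147, D 96, E 71 → C.
The two rules agree on C.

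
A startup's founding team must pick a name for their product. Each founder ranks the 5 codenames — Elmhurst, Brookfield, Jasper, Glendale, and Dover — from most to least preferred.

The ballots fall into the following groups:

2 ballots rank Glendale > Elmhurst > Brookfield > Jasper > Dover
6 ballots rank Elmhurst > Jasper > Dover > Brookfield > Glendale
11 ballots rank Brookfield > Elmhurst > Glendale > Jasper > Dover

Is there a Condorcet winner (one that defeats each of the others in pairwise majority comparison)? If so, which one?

Brookfield

Head-to-head results (19 voters total):
Elmhurst vs Brookfield: Brookfield wins 11–8.
Elmhurst vs Jasper: Elmhurst wins 19–0.
Elmhurst vs Glendale: Elmhurst wins 17–2.
Elmhurst vs Dover: Elmhurst wins 19–0.
Brookfield vs Jasper: Brookfield wins 13–6.
Brookfield vs Glendale: Brookfield wins 17–2.
Brookfield vs Dover: Brookfield wins 13–6.
Jasper vs Glendale: Glendale wins 13–6.
Jasper vs Dover: Jasper wins 19–0.
Glendale vs Dover: Glendale wins 13–6.
Brookfield beats each rival — Elmhurst (11–8), Jasper (13–6), Glendale (17–2), Dover (13–6) — so Brookfield is the Condorcet winner.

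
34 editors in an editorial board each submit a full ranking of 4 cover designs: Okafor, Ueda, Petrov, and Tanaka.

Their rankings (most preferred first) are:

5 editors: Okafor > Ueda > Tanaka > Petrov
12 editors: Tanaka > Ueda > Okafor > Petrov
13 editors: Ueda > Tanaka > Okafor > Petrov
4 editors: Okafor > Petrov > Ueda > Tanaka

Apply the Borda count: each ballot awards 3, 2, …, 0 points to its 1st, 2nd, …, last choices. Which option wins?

Borda scores:
  Okafor: 5·3 + 12·1 + 13·1 + 4·3 = 52
  Ueda: 5·2 + 12·2 + 13·3 + 4·1 = 77
  Petrov: 5·0 + 12·0 + 13·0 + 4·2 = 8
  Tanaka: 5·1 + 12·3 + 13·2 + 4·0 = 67
Ueda has the highest total.

Ueda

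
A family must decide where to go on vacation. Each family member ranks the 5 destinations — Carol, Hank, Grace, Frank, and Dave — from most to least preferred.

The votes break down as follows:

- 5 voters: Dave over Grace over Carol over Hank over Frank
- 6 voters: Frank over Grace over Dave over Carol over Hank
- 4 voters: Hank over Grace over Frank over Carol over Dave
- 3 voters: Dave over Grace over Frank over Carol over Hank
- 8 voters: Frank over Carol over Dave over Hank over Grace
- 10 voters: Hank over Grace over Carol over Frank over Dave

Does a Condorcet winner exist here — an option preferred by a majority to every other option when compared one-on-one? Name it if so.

Head-to-head results (36 voters total):
Carol vs Hank: Carol wins 22–14.
Carol vs Grace: Grace wins 28–8.
Carol vs Frank: Frank wins 21–15.
Carol vs Dave: Carol wins 22–14.
Hank vs Grace: Hank wins 22–14.
Hank vs Frank: Hank wins 19–17.
Hank vs Dave: Dave wins 22–14.
Grace vs Frank: Grace wins 22–14.
Grace vs Dave: Grace wins 20–16.
Frank vs Dave: Frank wins 28–8.
No candidate beats all others: Carol beats Hank beats Grace beats Carol, a majority cycle.

None — there is no Condorcet winner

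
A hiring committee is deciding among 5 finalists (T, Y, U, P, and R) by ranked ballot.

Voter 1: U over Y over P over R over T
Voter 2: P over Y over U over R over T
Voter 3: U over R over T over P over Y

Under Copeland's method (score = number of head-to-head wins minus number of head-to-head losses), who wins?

U

Pairwise results:
  T vs Y: Y wins 2–1.
  T vs U: U wins 3–0.
  T vs P: P wins 2–1.
  T vs R: R wins 3–0.
  Y vs U: U wins 2–1.
  Y vs P: P wins 2–1.
  Y vs R: Y wins 2–1.
  U vs P: U wins 2–1.
  U vs R: U wins 3–0.
  P vs R: P wins 2–1.
Copeland scores (wins − losses):
  T: 0 − 4 = -4
  Y: 2 − 2 = 0
  U: 4 − 0 = 4
  P: 3 − 1 = 2
  R: 1 − 3 = -2
U has the best Copeland score.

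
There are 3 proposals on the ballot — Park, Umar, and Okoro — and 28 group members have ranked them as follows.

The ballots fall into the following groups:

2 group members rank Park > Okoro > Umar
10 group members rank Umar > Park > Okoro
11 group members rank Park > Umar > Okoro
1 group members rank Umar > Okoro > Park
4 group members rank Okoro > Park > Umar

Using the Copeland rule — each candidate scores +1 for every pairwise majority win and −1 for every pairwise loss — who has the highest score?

Park

Pairwise results:
  Park vs Umar: Park wins 17–11.
  Park vs Okoro: Park wins 23–5.
  Umar vs Okoro: Umar wins 22–6.
Copeland scores (wins − losses):
  Park: 2 − 0 = 2
  Umar: 1 − 1 = 0
  Okoro: 0 − 2 = -2
Park has the best Copeland score.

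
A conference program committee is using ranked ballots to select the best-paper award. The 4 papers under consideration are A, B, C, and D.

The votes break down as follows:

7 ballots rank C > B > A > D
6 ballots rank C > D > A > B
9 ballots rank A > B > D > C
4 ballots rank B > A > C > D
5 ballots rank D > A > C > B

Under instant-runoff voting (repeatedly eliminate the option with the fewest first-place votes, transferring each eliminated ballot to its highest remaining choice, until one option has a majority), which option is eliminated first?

Round 1: C 13, A 9, D 5, B 4. B has the fewest and is eliminated.
Round 2: A 13, C 13, D 5. D has the fewest and is eliminated.
Round 3: A 18, C 13. A has a majority.

B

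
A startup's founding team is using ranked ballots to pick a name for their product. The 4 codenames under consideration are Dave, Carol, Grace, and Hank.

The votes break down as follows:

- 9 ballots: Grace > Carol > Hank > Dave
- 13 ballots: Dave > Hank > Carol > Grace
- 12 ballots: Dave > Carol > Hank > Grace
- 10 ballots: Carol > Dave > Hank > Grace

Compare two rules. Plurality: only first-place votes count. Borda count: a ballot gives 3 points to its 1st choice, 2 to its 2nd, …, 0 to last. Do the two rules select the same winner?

Yes

Plurality first-place counts: Dave 25, Carol 10, Grace 9, Hank 0 → Dave.
Borda totals: Dave 95, Carol 85, Grace 27, Hank 57 → Dave.
The two rules agree on Dave.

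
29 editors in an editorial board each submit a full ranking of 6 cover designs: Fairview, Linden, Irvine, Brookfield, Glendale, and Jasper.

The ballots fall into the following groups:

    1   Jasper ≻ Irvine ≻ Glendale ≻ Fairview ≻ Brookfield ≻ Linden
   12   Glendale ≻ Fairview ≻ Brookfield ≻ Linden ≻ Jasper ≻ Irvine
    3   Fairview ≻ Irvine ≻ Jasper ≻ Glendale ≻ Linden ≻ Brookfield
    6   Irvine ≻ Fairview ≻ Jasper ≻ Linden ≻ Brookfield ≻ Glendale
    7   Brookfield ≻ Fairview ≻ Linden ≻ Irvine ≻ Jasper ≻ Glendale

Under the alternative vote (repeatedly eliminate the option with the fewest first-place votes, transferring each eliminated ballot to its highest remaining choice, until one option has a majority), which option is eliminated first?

Linden

Round 1: Glendale 12, Brookfield 7, Irvine 6, Fairview 3, Jasper 1, Linden 0. Linden has the fewest and is eliminated.
Round 2: Glendale 12, Brookfield 7, Irvine 6, Fairview 3, Jasper 1. Jasper has the fewest and is eliminated.
Round 3: Glendale 12, Irvine 7, Brookfield 7, Fairview 3. Fairview has the fewest and is eliminated.
Round 4: Glendale 12, Irvine 10, Brookfield 7. Brookfield has the fewest and is eliminated.
Round 5: Irvine 17, Glendale 12. Irvine has a majority.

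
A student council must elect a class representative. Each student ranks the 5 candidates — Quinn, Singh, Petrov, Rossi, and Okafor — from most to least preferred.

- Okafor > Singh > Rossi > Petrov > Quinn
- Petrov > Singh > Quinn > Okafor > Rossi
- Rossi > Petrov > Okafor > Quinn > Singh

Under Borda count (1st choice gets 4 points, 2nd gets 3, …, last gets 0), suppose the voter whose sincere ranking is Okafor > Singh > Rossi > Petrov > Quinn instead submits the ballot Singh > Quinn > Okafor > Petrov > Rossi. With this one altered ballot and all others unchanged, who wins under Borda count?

Petrov

Borda totals with the altered ballot: Quinn 6, Singh 7, Petrov 8, Rossi 4, Okafor 5.
The winner is unchanged: still Petrov.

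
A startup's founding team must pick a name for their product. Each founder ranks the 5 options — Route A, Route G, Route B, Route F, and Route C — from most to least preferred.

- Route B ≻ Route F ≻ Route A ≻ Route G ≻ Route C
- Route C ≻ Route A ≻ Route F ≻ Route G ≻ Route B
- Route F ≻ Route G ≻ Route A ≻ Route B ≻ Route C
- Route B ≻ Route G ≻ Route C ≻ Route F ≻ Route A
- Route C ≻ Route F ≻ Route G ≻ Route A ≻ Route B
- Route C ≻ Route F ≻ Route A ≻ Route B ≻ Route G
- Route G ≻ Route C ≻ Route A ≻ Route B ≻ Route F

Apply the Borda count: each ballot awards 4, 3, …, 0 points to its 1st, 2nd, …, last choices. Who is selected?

Route C

Borda scores:
  Route A: 2 + 3 + 2 + 0 + 1 + 2 + 2 = 12
  Route G: 1 + 1 + 3 + 3 + 2 + 0 + 4 = 14
  Route B: 4 + 0 + 1 + 4 + 0 + 1 + 1 = 11
  Route F: 3 + 2 + 4 + 1 + 3 + 3 + 0 = 16
  Route C: 0 + 4 + 0 + 2 + 4 + 4 + 3 = 17
Route C has the highest total.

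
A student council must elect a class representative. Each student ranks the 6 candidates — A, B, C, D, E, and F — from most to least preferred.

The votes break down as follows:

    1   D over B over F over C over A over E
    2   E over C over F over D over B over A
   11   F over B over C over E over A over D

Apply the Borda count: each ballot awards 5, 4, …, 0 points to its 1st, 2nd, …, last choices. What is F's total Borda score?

Borda scores:
  A: 1 + 2·0 + 11·1 = 12
  B: 4 + 2·1 + 11·4 = 50
  C: 2 + 2·4 + 11·3 = 43
  D: 5 + 2·2 + 11·0 = 9
  E: 0 + 2·5 + 11·2 = 32
  F: 3 + 2·3 + 11·5 = 64

64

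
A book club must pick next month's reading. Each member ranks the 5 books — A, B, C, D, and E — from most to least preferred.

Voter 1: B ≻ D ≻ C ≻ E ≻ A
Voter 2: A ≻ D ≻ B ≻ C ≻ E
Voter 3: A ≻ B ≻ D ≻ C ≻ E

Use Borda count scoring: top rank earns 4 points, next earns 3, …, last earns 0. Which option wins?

Borda scores:
  A: 0 + 4 + 4 = 8
  B: 4 + 2 + 3 = 9
  C: 2 + 1 + 1 = 4
  D: 3 + 3 + 2 = 8
  E: 1 + 0 + 0 = 1
B has the highest total.

B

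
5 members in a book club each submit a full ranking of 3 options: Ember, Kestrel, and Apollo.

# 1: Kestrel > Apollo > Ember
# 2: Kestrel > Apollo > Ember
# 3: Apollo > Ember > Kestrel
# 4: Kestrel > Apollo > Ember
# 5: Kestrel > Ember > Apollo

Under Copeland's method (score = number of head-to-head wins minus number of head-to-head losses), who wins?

Pairwise results:
  Ember vs Kestrel: Kestrel wins 4–1.
  Ember vs Apollo: Apollo wins 4–1.
  Kestrel vs Apollo: Kestrel wins 4–1.
Copeland scores (wins − losses):
  Ember: 0 − 2 = -2
  Kestrel: 2 − 0 = 2
  Apollo: 1 − 1 = 0
Kestrel has the best Copeland score.

Kestrel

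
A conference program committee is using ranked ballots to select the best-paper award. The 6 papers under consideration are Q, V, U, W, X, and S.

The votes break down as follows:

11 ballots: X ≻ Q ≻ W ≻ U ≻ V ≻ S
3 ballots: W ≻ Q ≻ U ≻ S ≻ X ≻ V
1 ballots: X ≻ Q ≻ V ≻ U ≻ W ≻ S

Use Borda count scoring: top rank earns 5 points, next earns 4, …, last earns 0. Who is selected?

X

Borda scores:
  Q: 11·4 + 3·4 + 4 = 60
  V: 11·1 + 3·0 + 3 = 14
  U: 11·2 + 3·3 + 2 = 33
  W: 11·3 + 3·5 + 1 = 49
  X: 11·5 + 3·1 + 5 = 63
  S: 11·0 + 3·2 + 0 = 6
X has the highest total.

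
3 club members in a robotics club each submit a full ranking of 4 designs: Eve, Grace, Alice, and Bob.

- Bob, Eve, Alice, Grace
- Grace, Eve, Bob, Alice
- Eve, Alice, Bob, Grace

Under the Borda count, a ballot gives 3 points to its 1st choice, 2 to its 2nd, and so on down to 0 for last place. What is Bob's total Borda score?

5

Borda scores:
  Eve: 2 + 2 + 3 = 7
  Grace: 0 + 3 + 0 = 3
  Alice: 1 + 0 + 2 = 3
  Bob: 3 + 1 + 1 = 5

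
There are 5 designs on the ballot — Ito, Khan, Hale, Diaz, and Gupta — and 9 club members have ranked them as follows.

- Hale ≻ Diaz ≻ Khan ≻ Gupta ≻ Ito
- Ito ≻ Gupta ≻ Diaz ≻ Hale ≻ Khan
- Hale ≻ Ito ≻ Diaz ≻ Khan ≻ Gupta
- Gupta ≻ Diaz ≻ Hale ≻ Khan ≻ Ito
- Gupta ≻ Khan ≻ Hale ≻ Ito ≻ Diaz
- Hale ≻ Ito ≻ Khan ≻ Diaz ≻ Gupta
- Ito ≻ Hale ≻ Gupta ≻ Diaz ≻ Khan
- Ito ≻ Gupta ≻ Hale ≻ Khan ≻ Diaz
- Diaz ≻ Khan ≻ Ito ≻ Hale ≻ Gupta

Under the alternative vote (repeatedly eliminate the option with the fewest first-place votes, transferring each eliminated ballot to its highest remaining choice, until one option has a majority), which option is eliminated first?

Khan

Round 1: Ito 3, Hale 3, Gupta 2, Diaz 1, Khan 0. Khan has the fewest and is eliminated.
Round 2: Ito 3, Hale 3, Gupta 2, Diaz 1. Diaz has the fewest and is eliminated.
Round 3: Ito 4, Hale 3, Gupta 2. Gupta has the fewest and is eliminated.
Round 4: Hale 5, Ito 4. Hale has a majority.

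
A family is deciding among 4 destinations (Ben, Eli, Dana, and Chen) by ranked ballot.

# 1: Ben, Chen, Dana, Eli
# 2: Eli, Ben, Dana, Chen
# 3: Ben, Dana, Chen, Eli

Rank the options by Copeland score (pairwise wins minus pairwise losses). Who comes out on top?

Ben

Pairwise results:
  Ben vs Eli: Ben wins 2–1.
  Ben vs Dana: Ben wins 3–0.
  Ben vs Chen: Ben wins 3–0.
  Eli vs Dana: Dana wins 2–1.
  Eli vs Chen: Chen wins 2–1.
  Dana vs Chen: Dana wins 2–1.
Copeland scores (wins − losses):
  Ben: 3 − 0 = 3
  Eli: 0 − 3 = -3
  Dana: 2 − 1 = 1
  Chen: 1 − 2 = -1
Ben has the best Copeland score.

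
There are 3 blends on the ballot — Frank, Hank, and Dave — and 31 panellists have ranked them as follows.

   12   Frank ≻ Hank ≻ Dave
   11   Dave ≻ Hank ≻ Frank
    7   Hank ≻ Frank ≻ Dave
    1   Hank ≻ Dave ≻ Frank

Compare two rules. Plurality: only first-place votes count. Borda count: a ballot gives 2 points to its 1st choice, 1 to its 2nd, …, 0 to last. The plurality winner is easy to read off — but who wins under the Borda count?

Hank

Plurality first-place counts: Frank 12, Hank 8, Dave 11 → Frank.
Borda totals: Frank 31, Hank 39, Dave 23 → Hank.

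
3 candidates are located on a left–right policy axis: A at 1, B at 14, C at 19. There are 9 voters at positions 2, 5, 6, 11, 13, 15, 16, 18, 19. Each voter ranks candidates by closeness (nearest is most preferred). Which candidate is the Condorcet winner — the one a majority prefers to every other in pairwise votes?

B

With single-peaked preferences on a line, the Condorcet winner is the candidate closest to the median voter.
The median voter (position 13) is closest to B at 14.
Check: B vs C — voters closer to B: 7 of 9.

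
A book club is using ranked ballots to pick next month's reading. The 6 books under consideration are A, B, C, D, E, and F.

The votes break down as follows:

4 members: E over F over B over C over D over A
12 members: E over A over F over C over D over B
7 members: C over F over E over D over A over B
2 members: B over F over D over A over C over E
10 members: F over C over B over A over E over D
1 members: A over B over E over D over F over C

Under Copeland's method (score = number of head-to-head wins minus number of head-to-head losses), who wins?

F

Pairwise results:
  A vs B: A wins 20–16.
  A vs C: C wins 21–15.
  A vs D: A wins 23–13.
  A vs E: E wins 23–13.
  A vs F: F wins 23–13.
  B vs C: C wins 29–7.
  B vs D: D wins 19–17.
  B vs E: E wins 23–13.
  B vs F: F wins 33–3.
  C vs D: C wins 33–3.
  C vs E: C wins 19–17.
  C vs F: F wins 29–7.
  D vs E: E wins 34–2.
  D vs F: F wins 35–1.
  E vs F: F wins 19–17.
Copeland scores (wins − losses):
  A: 2 − 3 = -1
  B: 0 − 5 = -5
  C: 4 − 1 = 3
  D: 1 − 4 = -3
  E: 3 − 2 = 1
  F: 5 − 0 = 5
F has the best Copeland score.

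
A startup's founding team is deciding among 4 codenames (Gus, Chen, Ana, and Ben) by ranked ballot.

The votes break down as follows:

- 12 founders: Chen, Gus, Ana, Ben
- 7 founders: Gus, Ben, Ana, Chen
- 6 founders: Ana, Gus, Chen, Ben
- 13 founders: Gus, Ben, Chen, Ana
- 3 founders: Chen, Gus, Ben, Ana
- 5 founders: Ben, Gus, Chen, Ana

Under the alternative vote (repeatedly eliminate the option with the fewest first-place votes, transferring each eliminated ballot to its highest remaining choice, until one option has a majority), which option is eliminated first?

Ben

Round 1: Gus 20, Chen 15, Ana 6, Ben 5. Ben has the fewest and is eliminated.
Round 2: Gus 25, Chen 15, Ana 6. Gus has a majority.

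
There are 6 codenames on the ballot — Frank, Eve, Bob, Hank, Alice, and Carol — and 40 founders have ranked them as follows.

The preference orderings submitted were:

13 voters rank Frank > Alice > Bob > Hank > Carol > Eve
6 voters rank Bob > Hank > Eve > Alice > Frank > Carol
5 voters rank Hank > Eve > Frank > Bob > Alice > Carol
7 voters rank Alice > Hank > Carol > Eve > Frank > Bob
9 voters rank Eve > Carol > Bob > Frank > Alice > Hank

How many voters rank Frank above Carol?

Ballots ranking Frank above Carol: 13+6+5 = 24.
Ballots ranking Carol above Frank: 7+9 = 16.
So 24 of 40 voters prefer Frank to Carol.

24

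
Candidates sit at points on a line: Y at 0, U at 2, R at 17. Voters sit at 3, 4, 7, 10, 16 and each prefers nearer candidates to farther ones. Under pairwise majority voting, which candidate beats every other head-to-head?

U

With single-peaked preferences on a line, the Condorcet winner is the candidate closest to the median voter.
The median voter (position 7) is closest to U at 2.
Check: U vs Y — voters closer to U: 5 of 5.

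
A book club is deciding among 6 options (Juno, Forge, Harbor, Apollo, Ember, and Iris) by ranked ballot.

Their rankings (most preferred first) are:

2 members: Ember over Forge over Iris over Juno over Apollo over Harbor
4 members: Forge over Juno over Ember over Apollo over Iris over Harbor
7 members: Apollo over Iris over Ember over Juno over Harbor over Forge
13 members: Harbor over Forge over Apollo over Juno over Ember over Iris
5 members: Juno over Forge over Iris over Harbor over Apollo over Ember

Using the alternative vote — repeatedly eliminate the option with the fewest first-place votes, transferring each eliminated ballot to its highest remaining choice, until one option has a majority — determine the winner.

Round 1: Harbor 13, Apollo 7, Juno 5, Forge 4, Ember 2, Iris 0. Iris has the fewest and is eliminated.
Round 2: Harbor 13, Apollo 7, Juno 5, Forge 4, Ember 2. Ember has the fewest and is eliminated.
Round 3: Harbor 13, Apollo 7, Forge 6, Juno 5. Juno has the fewest and is eliminated.
Round 4: Harbor 13, Forge 11, Apollo 7. Apollo has the fewest and is eliminated.
Round 5: Harbor 20, Forge 11. Harbor has a majority.

Harbor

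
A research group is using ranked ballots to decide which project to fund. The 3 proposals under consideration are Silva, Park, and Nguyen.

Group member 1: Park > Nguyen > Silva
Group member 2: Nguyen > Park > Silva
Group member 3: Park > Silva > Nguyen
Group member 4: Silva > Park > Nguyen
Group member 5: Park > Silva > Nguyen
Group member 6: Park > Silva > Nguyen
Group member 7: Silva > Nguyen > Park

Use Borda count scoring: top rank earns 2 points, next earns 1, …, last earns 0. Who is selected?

Park

Borda scores:
  Silva: 0 + 0 + 1 + 2 + 1 + 1 + 2 = 7
  Park: 2 + 1 + 2 + 1 + 2 + 2 + 0 = 10
  Nguyen: 1 + 2 + 0 + 0 + 0 + 0 + 1 = 4
Park has the highest total.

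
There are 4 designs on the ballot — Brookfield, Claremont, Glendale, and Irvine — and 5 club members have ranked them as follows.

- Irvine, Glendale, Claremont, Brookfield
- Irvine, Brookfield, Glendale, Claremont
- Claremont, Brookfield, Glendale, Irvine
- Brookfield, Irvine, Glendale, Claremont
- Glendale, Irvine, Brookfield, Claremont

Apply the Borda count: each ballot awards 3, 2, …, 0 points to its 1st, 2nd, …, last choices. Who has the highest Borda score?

Borda scores:
  Brookfield: 0 + 2 + 2 + 3 + 1 = 8
  Claremont: 1 + 0 + 3 + 0 + 0 = 4
  Glendale: 2 + 1 + 1 + 1 + 3 = 8
  Irvine: 3 + 3 + 0 + 2 + 2 = 10
Irvine has the highest total.

Irvine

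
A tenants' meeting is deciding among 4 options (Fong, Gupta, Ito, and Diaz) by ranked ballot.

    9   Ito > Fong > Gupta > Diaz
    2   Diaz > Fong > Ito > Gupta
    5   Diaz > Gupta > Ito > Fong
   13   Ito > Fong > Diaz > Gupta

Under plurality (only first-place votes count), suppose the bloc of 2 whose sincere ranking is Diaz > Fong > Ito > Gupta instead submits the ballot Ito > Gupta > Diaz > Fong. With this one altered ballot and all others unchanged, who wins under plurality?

First-place totals with the altered ballot: Fong 0, Gupta 0, Ito 24, Diaz 5.
The winner is unchanged: still Ito.

Ito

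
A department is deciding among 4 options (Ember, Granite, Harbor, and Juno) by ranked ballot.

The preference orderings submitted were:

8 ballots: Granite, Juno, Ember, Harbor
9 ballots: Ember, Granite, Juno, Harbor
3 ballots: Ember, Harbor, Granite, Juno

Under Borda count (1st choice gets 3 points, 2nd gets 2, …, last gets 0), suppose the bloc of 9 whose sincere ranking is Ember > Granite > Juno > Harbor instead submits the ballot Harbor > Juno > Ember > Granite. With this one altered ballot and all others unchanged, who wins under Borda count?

Juno

Borda totals with the altered ballot: Ember 26, Granite 27, Harbor 33, Juno 34.
The switch changes the winner from Granite to Juno.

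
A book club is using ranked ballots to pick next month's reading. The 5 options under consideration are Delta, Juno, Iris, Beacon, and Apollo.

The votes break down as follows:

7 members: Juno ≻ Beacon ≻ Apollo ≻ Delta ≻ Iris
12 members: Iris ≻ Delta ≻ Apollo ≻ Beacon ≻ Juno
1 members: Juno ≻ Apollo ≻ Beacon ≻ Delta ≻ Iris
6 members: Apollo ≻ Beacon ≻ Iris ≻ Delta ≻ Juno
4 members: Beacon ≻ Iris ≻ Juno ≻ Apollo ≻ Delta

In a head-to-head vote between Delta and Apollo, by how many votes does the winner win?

6

Ballots ranking Delta above Apollo: 12.
Ballots ranking Apollo above Delta: 7+1+6+4 = 18.
Apollo wins 18–12, a margin of 6.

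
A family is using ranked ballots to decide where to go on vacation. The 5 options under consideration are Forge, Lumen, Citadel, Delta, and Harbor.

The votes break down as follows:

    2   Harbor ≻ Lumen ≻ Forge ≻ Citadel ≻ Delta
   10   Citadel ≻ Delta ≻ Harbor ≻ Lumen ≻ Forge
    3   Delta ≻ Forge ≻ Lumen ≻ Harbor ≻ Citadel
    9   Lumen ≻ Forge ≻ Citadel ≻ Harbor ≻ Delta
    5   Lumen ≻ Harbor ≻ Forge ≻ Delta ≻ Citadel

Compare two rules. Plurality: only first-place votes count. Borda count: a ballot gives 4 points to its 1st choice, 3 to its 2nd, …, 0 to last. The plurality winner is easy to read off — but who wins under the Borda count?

Lumen

Plurality first-place counts: Forge 0, Lumen 14, Citadel 10, Delta 3, Harbor 2 → Lumen.
Borda totals: Forge 50, Lumen 78, Citadel 60, Delta 47, Harbor 55 → Lumen.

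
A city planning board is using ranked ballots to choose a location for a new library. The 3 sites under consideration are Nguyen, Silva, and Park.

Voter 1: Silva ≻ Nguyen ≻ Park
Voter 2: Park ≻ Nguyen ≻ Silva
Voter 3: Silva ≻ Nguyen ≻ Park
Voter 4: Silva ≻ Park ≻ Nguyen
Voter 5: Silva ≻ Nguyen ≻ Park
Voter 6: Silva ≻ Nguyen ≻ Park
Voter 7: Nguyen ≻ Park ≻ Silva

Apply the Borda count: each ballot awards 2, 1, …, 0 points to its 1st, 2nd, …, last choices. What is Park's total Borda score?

Borda scores:
  Nguyen: 1 + 1 + 1 + 0 + 1 + 1 + 2 = 7
  Silva: 2 + 0 + 2 + 2 + 2 + 2 + 0 = 10
  Park: 0 + 2 + 0 + 1 + 0 + 0 + 1 = 4

4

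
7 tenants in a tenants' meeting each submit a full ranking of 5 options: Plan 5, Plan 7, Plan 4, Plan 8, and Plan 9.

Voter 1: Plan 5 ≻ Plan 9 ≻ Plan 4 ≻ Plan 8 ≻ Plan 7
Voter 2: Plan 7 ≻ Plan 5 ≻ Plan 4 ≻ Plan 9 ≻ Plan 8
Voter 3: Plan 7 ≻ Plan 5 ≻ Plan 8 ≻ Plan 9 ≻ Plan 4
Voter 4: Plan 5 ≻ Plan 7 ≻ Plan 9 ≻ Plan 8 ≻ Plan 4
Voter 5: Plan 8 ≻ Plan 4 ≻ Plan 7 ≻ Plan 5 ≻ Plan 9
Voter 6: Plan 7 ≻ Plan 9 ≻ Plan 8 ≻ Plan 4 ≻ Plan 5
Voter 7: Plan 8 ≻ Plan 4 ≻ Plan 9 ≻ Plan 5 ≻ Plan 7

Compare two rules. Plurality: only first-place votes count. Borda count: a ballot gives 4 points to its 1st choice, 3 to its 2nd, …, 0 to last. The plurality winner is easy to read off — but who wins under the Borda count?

Plan 7

Plurality first-place counts: Plan 5 2, Plan 7 3, Plan 4 0, Plan 8 2, Plan 9 0 → Plan 7.
Borda totals: Plan 5 16, Plan 7 17, Plan 4 11, Plan 8 14, Plan 9 12 → Plan 7.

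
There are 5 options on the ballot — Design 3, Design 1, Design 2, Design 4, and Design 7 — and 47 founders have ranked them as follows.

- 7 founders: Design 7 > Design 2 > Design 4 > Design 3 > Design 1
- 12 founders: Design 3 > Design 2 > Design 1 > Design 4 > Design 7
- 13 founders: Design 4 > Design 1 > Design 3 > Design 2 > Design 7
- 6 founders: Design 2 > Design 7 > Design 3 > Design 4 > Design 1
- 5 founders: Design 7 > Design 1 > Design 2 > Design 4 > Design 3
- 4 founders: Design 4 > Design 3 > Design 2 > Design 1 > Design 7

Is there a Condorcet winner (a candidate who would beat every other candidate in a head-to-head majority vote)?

No

Head-to-head results (47 voters total):
Design 3 vs Design 1: Design 3 wins 29–18.
Design 3 vs Design 2: Design 3 wins 29–18.
Design 3 vs Design 4: Design 4 wins 29–18.
Design 3 vs Design 7: Design 3 wins 29–18.
Design 1 vs Design 2: Design 2 wins 29–18.
Design 1 vs Design 4: Design 4 wins 30–17.
Design 1 vs Design 7: Design 1 wins 29–18.
Design 2 vs Design 4: Design 2 wins 30–17.
Design 2 vs Design 7: Design 2 wins 35–12.
Design 4 vs Design 7: Design 4 wins 29–18.
No candidate beats all others: Design 3 beats Design 2 beats Design 4 beats Design 3, a majority cycle.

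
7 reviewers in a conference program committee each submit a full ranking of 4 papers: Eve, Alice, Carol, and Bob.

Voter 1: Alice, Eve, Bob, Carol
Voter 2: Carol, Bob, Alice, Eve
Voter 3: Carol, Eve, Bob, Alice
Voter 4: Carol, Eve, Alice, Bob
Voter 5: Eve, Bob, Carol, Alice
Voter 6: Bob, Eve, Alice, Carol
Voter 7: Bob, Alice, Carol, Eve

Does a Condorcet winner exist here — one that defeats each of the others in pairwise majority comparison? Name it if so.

Head-to-head results (7 voters total):
Eve vs Alice: Eve wins 4–3.
Eve vs Carol: Carol wins 4–3.
Eve vs Bob: Eve wins 4–3.
Alice vs Carol: Carol wins 4–3.
Alice vs Bob: Bob wins 5–2.
Carol vs Bob: Bob wins 4–3.
No candidate beats all others: Eve beats Bob beats Carol beats Eve, a majority cycle.

No Condorcet winner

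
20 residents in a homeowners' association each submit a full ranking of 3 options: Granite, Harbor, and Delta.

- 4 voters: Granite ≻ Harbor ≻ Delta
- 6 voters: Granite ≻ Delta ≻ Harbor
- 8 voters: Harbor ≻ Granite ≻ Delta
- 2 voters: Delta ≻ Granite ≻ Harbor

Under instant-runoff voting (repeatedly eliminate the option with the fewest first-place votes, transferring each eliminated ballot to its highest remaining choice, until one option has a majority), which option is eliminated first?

Round 1: Granite 10, Harbor 8, Delta 2. Delta has the fewest and is eliminated.
Round 2: Granite 12, Harbor 8. Granite has a majority.

Delta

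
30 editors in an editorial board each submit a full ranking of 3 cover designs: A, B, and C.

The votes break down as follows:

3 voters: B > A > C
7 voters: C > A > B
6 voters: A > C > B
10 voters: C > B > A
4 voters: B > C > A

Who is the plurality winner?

First-place vote totals:
  A: 6
  B: 7
  C: 17
C has the most first-place votes.

C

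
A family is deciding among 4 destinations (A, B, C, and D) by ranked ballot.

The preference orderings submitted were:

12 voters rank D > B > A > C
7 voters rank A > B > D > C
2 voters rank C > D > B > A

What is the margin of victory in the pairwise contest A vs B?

Ballots ranking A above B: 7.
Ballots ranking B above A: 12+2 = 14.
B wins 14–7, a margin of 7.

7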